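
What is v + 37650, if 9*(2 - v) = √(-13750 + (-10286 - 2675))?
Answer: 37652 - I*√26711/9 ≈ 37652.0 - 18.159*I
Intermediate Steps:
v = 2 - I*√26711/9 (v = 2 - √(-13750 + (-10286 - 2675))/9 = 2 - √(-13750 - 12961)/9 = 2 - I*√26711/9 ≈ 2.0 - 18.159*I)
v + 37650 = (2 - I*√26711/9) + 37650 = 37652 - I*√26711/9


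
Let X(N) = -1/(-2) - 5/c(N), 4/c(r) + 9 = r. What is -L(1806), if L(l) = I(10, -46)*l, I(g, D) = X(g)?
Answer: 2709/2 ≈ 1354.5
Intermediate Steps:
c(r) = 4/(-9 + r)
X(N) = 47/4 - 5*N/4 (X(N) = -1/(-2) - (-45/4 + 5*N/4) = -1*(-1/2) - 5*(-9/4 + N/4) = 1/2 + (45/4 - 5*N/4) = 47/4 - 5*N/4)
I(g, D) = 47/4 - 5*g/4
L(l) = -3*l/4 (L(l) = (47/4 - 5/4*10)*l = (47/4 - 25/2)*l = -3*l/4)
-L(1806) = -(-3)*1806/4 = -1*(-2709/2) = 2709/2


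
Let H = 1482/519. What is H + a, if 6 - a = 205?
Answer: -33933/173 ≈ -196.14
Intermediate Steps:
a = -199 (a = 6 - 1*205 = 6 - 205 = -199)
H = 494/173 (H = 1482*(1/519) = 494/173 ≈ 2.8555)
H + a = 494/173 - 199 = -33933/173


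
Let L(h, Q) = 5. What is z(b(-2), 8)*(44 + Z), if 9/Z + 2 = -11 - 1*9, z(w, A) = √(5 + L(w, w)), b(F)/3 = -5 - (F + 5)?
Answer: 959*√10/22 ≈ 137.85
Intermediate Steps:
b(F) = -30 - 3*F (b(F) = 3*(-5 - (F + 5)) = 3*(-5 - (5 + F)) = 3*(-5 + (-5 - F)) = 3*(-10 - F) = -30 - 3*F)
z(w, A) = √10 (z(w, A) = √(5 + 5) = √10)
Z = -9/22 (Z = 9/(-2 + (-11 - 1*9)) = 9/(-2 + (-11 - 9)) = 9/(-2 - 20) = 9/(-22) = 9*(-1/22) = -9/22 ≈ -0.40909)
z(b(-2), 8)*(44 + Z) = √10*(44 - 9/22) = √10*(959/22) = 959*√10/22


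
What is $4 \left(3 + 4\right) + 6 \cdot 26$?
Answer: $184$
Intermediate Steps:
$4 \left(3 + 4\right) + 6 \cdot 26 = 4 \cdot 7 + 156 = 28 + 156 = 184$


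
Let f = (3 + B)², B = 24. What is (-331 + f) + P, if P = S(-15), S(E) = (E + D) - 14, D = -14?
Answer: 355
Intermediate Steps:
S(E) = -28 + E (S(E) = (E - 14) - 14 = (-14 + E) - 14 = -28 + E)
f = 729 (f = (3 + 24)² = 27² = 729)
P = -43 (P = -28 - 15 = -43)
(-331 + f) + P = (-331 + 729) - 43 = 398 - 43 = 355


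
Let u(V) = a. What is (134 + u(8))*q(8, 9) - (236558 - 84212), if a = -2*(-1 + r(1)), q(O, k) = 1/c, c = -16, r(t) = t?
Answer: -1218835/8 ≈ -1.5235e+5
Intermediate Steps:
q(O, k) = -1/16 (q(O, k) = 1/(-16) = -1/16)
a = 0 (a = -2*(-1 + 1) = -2*0 = 0)
u(V) = 0
(134 + u(8))*q(8, 9) - (236558 - 84212) = (134 + 0)*(-1/16) - (236558 - 84212) = 134*(-1/16) - 1*152346 = -67/8 - 152346 = -1218835/8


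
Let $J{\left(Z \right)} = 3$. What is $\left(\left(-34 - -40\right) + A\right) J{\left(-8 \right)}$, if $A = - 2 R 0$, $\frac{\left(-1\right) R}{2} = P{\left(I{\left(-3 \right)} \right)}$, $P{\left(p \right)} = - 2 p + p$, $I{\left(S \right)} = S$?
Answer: $18$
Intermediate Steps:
$P{\left(p \right)} = - p$
$R = -6$ ($R = - 2 \left(\left(-1\right) \left(-3\right)\right) = \left(-2\right) 3 = -6$)
$A = 0$ ($A = \left(-2\right) \left(-6\right) 0 = 12 \cdot 0 = 0$)
$\left(\left(-34 - -40\right) + A\right) J{\left(-8 \right)} = \left(\left(-34 - -40\right) + 0\right) 3 = \left(\left(-34 + 40\right) + 0\right) 3 = \left(6 + 0\right) 3 = 6 \cdot 3 = 18$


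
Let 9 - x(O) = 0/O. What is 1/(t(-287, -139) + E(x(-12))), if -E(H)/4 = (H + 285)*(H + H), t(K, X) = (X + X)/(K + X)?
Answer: -213/4508645 ≈ -4.7243e-5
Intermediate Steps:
x(O) = 9 (x(O) = 9 - 0/O = 9 - 1*0 = 9 + 0 = 9)
t(K, X) = 2*X/(K + X) (t(K, X) = (2*X)/(K + X) = 2*X/(K + X))
E(H) = -8*H*(285 + H) (E(H) = -4*(H + 285)*(H + H) = -4*(285 + H)*2*H = -8*H*(285 + H))
1/(t(-287, -139) + E(x(-12))) = 1/(2*(-139)/(-287 - 139) - 8*9*(285 + 9)) = 1/(2*(-139)/(-426) - 8*9*294) = 1/(2*(-139)*(-1/426) - 21168) = 1/(139/213 - 21168) = 1/(-4508645/213) = -213/4508645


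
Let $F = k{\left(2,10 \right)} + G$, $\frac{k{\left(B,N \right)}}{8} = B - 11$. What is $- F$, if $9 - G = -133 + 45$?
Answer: $-25$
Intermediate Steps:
$G = 97$ ($G = 9 - \left(-133 + 45\right) = 9 - -88 = 9 + 88 = 97$)
$k{\left(B,N \right)} = -88 + 8 B$ ($k{\left(B,N \right)} = 8 \left(B - 11\right) = 8 \left(-11 + B\right) = -88 + 8 B$)
$F = 25$ ($F = \left(-88 + 8 \cdot 2\right) + 97 = \left(-88 + 16\right) + 97 = -72 + 97 = 25$)
$- F = \left(-1\right) 25 = -25$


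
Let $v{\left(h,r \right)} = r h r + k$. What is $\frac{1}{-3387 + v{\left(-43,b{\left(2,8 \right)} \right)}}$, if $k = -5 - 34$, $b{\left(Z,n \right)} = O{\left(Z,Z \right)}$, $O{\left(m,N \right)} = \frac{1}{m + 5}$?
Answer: $- \frac{49}{167917} \approx -0.00029181$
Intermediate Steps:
$O{\left(m,N \right)} = \frac{1}{5 + m}$
$b{\left(Z,n \right)} = \frac{1}{5 + Z}$
$k = -39$ ($k = -5 - 34 = -39$)
$v{\left(h,r \right)} = -39 + h r^{2}$ ($v{\left(h,r \right)} = r h r - 39 = h r r - 39 = h r^{2} - 39 = -39 + h r^{2}$)
$\frac{1}{-3387 + v{\left(-43,b{\left(2,8 \right)} \right)}} = \frac{1}{-3387 - \left(39 + 43 \left(\frac{1}{5 + 2}\right)^{2}\right)} = \frac{1}{-3387 - \left(39 + 43 \left(\frac{1}{7}\right)^{2}\right)} = \frac{1}{-3387 - \left(39 + \frac{43}{49}\right)} = \frac{1}{-3387 - \frac{1954}{49}} = \frac{1}{- \frac{167917}{49}} = - \frac{49}{167917}$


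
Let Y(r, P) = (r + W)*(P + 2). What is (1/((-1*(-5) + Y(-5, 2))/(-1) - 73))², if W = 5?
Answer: 1/6084 ≈ 0.00016437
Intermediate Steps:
Y(r, P) = (2 + P)*(5 + r) (Y(r, P) = (r + 5)*(P + 2) = (5 + r)*(2 + P) = (2 + P)*(5 + r))
(1/((-1*(-5) + Y(-5, 2))/(-1) - 73))² = (1/((-1*(-5) + (10 + 2*(-5) + 5*2 + 2*(-5)))/(-1) - 73))² = (1/((5 + (10 - 10 + 10 - 10))*(-1) - 73))² = (1/((5 + 0)*(-1) - 73))² = (1/(5*(-1) - 73))² = (1/(-5 - 73))² = (1/(-78))² = (-1/78)² = 1/6084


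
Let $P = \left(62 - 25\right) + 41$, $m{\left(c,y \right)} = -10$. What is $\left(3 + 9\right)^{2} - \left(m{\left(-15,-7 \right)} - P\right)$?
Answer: $232$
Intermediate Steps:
$P = 78$ ($P = 37 + 41 = 78$)
$\left(3 + 9\right)^{2} - \left(m{\left(-15,-7 \right)} - P\right) = \left(3 + 9\right)^{2} - \left(-10 - 78\right) = 12^{2} - \left(-10 - 78\right) = 144 - -88 = 144 + 88 = 232$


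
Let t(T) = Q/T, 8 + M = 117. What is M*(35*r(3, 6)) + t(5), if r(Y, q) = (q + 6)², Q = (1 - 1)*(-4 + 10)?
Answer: 549360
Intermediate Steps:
M = 109 (M = -8 + 117 = 109)
Q = 0 (Q = 0*6 = 0)
r(Y, q) = (6 + q)²
t(T) = 0 (t(T) = 0/T = 0)
M*(35*r(3, 6)) + t(5) = 109*(35*(6 + 6)²) + 0 = 109*(35*12²) + 0 = 109*(35*144) + 0 = 109*5040 + 0 = 549360 + 0 = 549360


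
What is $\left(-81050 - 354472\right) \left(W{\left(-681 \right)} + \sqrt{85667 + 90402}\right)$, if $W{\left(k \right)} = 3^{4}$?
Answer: $-35277282 - 435522 \sqrt{176069} \approx -2.1802 \cdot 10^{8}$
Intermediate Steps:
$W{\left(k \right)} = 81$
$\left(-81050 - 354472\right) \left(W{\left(-681 \right)} + \sqrt{85667 + 90402}\right) = \left(-81050 - 354472\right) \left(81 + \sqrt{85667 + 90402}\right) = - 435522 \left(81 + \sqrt{176069}\right) = -35277282 - 435522 \sqrt{176069}$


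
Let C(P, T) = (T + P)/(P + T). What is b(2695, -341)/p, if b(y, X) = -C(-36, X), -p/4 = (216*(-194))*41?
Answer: -1/6872256 ≈ -1.4551e-7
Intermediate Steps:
p = 6872256 (p = -4*216*(-194)*41 = -(-167616)*41 = -4*(-1718064) = 6872256)
C(P, T) = 1 (C(P, T) = (P + T)/(P + T) = 1)
b(y, X) = -1 (b(y, X) = -1*1 = -1)
b(2695, -341)/p = -1/6872256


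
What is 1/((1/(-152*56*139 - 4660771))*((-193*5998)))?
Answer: 5843939/1157614 ≈ 5.0483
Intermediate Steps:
1/((1/(-152*56*139 - 4660771))*((-193*5998))) = 1/(1/(-8512*139 - 4660771)*(-1157614)) = -1/1157614/1/(-1183168 - 4660771) = -1/1157614/1/(-5843939) = -1/1157614/(-1/5843939) = -5843939*(-1/1157614) = 5843939/1157614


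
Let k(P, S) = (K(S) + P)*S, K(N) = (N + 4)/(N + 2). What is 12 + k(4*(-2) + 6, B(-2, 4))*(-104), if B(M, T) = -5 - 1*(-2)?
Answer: -924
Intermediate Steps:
B(M, T) = -3 (B(M, T) = -5 + 2 = -3)
K(N) = (4 + N)/(2 + N)
k(P, S) = S*(P + (4 + S)/(2 + S)) (k(P, S) = ((4 + S)/(2 + S) + P)*S = (P + (4 + S)/(2 + S))*S = S*(P + (4 + S)/(2 + S)))
12 + k(4*(-2) + 6, B(-2, 4))*(-104) = 12 - 3*(4 - 3 + (4*(-2) + 6)*(2 - 3))/(2 - 3)*(-104) = 12 - 3*(4 - 3 + (-8 + 6)*(-1))/(-1)*(-104) = 12 - 3*(-1)*(4 - 3 - 2*(-1))*(-104) = 12 - 3*(-1)*(4 - 3 + 2)*(-104) = 12 - 3*(-1)*3*(-104) = 12 + 9*(-104) = 12 - 936 = -924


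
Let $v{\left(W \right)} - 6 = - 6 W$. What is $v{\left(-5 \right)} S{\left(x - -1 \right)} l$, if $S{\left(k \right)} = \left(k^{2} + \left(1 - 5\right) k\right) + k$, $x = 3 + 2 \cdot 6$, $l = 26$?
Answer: $194688$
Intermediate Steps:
$v{\left(W \right)} = 6 - 6 W$
$x = 15$ ($x = 3 + 12 = 15$)
$S{\left(k \right)} = k^{2} - 3 k$ ($S{\left(k \right)} = \left(k^{2} + \left(1 - 5\right) k\right) + k = \left(k^{2} - 4 k\right) + k = k^{2} - 3 k$)
$v{\left(-5 \right)} S{\left(x - -1 \right)} l = \left(6 - -30\right) \left(15 - -1\right) \left(-3 + \left(15 - -1\right)\right) 26 = \left(6 + 30\right) \left(15 + 1\right) \left(-3 + \left(15 + 1\right)\right) 26 = 36 \cdot 16 \left(-3 + 16\right) 26 = 36 \cdot 16 \cdot 13 \cdot 26 = 36 \cdot 208 \cdot 26 = 7488 \cdot 26 = 194688$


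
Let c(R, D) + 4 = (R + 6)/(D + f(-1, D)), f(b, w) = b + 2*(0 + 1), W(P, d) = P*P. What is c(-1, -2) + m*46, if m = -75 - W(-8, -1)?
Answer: -6403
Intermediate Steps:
W(P, d) = P**2
f(b, w) = 2 + b (f(b, w) = b + 2*1 = b + 2 = 2 + b)
c(R, D) = -4 + (6 + R)/(1 + D) (c(R, D) = -4 + (R + 6)/(D + (2 - 1)) = -4 + (6 + R)/(D + 1) = -4 + (6 + R)/(1 + D))
m = -139 (m = -75 - 1*(-8)**2 = -75 - 1*64 = -75 - 64 = -139)
c(-1, -2) + m*46 = (2 - 1 - 4*(-2))/(1 - 2) - 139*46 = (2 - 1 + 8)/(-1) - 6394 = -1*9 - 6394 = -9 - 6394 = -6403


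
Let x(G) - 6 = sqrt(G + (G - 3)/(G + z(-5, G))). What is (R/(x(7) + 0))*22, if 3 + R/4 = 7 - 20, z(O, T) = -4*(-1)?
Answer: -30976/105 + 1408*sqrt(11)/35 ≈ -161.59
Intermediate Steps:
z(O, T) = 4
x(G) = 6 + sqrt(G + (-3 + G)/(4 + G)) (x(G) = 6 + sqrt(G + (G - 3)/(G + 4)) = 6 + sqrt(G + (-3 + G)/(4 + G)))
R = -64 (R = -12 + 4*(7 - 20) = -12 + 4*(-13) = -12 - 52 = -64)
(R/(x(7) + 0))*22 = -64/((6 + sqrt((-3 + 7 + 7*(4 + 7))/(4 + 7))) + 0)*22 = -64/((6 + sqrt((-3 + 7 + 7*11)/11)) + 0)*22 = -64/((6 + sqrt((-3 + 7 + 77)/11)) + 0)*22 = -64/((6 + sqrt((1/11)*81)) + 0)*22 = -64/((6 + sqrt(81/11)) + 0)*22 = -64/((6 + 9*sqrt(11)/11) + 0)*22 = -64/(6 + 9*sqrt(11)/11)*22 = -1408/(6 + 9*sqrt(11)/11)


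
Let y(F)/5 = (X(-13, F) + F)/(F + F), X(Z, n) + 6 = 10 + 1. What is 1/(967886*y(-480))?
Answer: 96/229872925 ≈ 4.1762e-7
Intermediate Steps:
X(Z, n) = 5 (X(Z, n) = -6 + (10 + 1) = -6 + 11 = 5)
y(F) = 5*(5 + F)/(2*F) (y(F) = 5*((5 + F)/(F + F)) = 5*((5 + F)/((2*F))) = 5*((5 + F)*(1/(2*F))) = 5*((5 + F)/(2*F)) = 5*(5 + F)/(2*F))
1/(967886*y(-480)) = 1/(967886*(((5/2)*(5 - 480)/(-480)))) = 1/(967886*(((5/2)*(-1/480)*(-475)))) = 1/(967886*(475/192)) = (1/967886)*(192/475) = 96/229872925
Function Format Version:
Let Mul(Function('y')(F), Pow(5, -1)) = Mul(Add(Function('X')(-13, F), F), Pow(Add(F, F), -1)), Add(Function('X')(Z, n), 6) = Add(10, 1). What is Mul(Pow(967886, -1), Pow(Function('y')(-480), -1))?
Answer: Rational(96, 229872925) ≈ 4.1762e-7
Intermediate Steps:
Function('X')(Z, n) = 5 (Function('X')(Z, n) = Add(-6, Add(10, 1)) = Add(-6, 11) = 5)
Function('y')(F) = Mul(Rational(5, 2), Pow(F, -1), Add(5, F)) (Function('y')(F) = Mul(5, Mul(Add(5, F), Pow(Add(F, F), -1))) = Mul(5, Mul(Add(5, F), Pow(Mul(2, F), -1))) = Mul(5, Mul(Add(5, F), Mul(Rational(1, 2), Pow(F, -1)))) = Mul(5, Mul(Rational(1, 2), Pow(F, -1), Add(5, F))) = Mul(Rational(5, 2), Pow(F, -1), Add(5, F)))
Mul(Pow(967886, -1), Pow(Function('y')(-480), -1)) = Mul(Pow(967886, -1), Pow(Mul(Rational(5, 2), Pow(-480, -1), Add(5, -480)), -1)) = Mul(Rational(1, 967886), Pow(Mul(Rational(5, 2), Rational(-1, 480), -475), -1)) = Mul(Rational(1, 967886), Pow(Rational(475, 192), -1)) = Mul(Rational(1, 967886), Rational(192, 475)) = Rational(96, 229872925)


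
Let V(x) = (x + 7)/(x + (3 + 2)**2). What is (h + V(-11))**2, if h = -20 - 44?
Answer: 202500/49 ≈ 4132.7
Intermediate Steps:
h = -64
V(x) = (7 + x)/(25 + x) (V(x) = (7 + x)/(x + 5**2) = (7 + x)/(x + 25) = (7 + x)/(25 + x))
(h + V(-11))**2 = (-64 + (7 - 11)/(25 - 11))**2 = (-64 - 4/14)**2 = (-64 + (1/14)*(-4))**2 = (-64 - 2/7)**2 = (-450/7)**2 = 202500/49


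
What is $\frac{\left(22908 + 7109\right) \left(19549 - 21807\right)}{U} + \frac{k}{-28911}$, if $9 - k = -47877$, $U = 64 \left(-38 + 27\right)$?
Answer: $\frac{14199327579}{147488} \approx 96275.0$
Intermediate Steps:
$U = -704$ ($U = 64 \left(-11\right) = -704$)
$k = 47886$ ($k = 9 - -47877 = 9 + 47877 = 47886$)
$\frac{\left(22908 + 7109\right) \left(19549 - 21807\right)}{U} + \frac{k}{-28911} = \frac{\left(22908 + 7109\right) \left(19549 - 21807\right)}{-704} + \frac{47886}{-28911} = 30017 \left(-2258\right) \left(- \frac{1}{704}\right) + 47886 \left(- \frac{1}{28911}\right) = \left(-67778386\right) \left(- \frac{1}{704}\right) - \frac{694}{419} = \frac{33889193}{352} - \frac{694}{419} = \frac{14199327579}{147488}$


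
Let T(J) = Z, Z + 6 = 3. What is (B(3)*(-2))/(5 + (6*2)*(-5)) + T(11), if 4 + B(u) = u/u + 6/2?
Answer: -3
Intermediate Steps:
Z = -3 (Z = -6 + 3 = -3)
T(J) = -3
B(u) = 0 (B(u) = -4 + (u/u + 6/2) = -4 + (1 + 6*(½)) = -4 + (1 + 3) = -4 + 4 = 0)
(B(3)*(-2))/(5 + (6*2)*(-5)) + T(11) = (0*(-2))/(5 + (6*2)*(-5)) - 3 = 0/(5 + 12*(-5)) - 3 = 0/(5 - 60) - 3 = 0/(-55) - 3 = 0*(-1/55) - 3 = 0 - 3 = -3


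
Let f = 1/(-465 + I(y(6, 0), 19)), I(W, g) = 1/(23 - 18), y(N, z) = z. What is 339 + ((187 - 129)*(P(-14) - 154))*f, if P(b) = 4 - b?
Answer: 206819/581 ≈ 355.97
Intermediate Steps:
I(W, g) = 1/5
f = -5/2324 (f = 1/(-465 + 1/5) = 1/(-2324/5) = -5/2324 ≈ -0.0021515)
339 + ((187 - 129)*(P(-14) - 154))*f = 339 + ((187 - 129)*((4 - 1*(-14)) - 154))*(-5/2324) = 339 + (58*((4 + 14) - 154))*(-5/2324) = 339 + (58*(18 - 154))*(-5/2324) = 339 + (58*(-136))*(-5/2324) = 339 - 7888*(-5/2324) = 339 + 9860/581 = 206819/581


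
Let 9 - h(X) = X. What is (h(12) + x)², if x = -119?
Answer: 14884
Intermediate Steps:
h(X) = 9 - X
(h(12) + x)² = ((9 - 1*12) - 119)² = ((9 - 12) - 119)² = (-3 - 119)² = (-122)² = 14884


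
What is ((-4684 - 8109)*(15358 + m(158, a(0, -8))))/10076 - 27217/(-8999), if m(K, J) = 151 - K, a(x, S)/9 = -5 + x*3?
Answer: -160636133015/8243084 ≈ -19487.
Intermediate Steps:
a(x, S) = -45 + 27*x (a(x, S) = 9*(-5 + x*3) = 9*(-5 + 3*x) = -45 + 27*x)
((-4684 - 8109)*(15358 + m(158, a(0, -8))))/10076 - 27217/(-8999) = ((-4684 - 8109)*(15358 + (151 - 1*158)))/10076 - 27217/(-8999) = -12793*(15358 + (151 - 158))*(1/10076) - 27217*(-1/8999) = -12793*(15358 - 7)*(1/10076) + 27217/8999 = -12793*15351*(1/10076) + 27217/8999 = -196385343*1/10076 + 27217/8999 = -17853213/916 + 27217/8999 = -160636133015/8243084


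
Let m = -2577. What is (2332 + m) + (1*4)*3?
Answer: -233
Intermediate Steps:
(2332 + m) + (1*4)*3 = (2332 - 2577) + (1*4)*3 = -245 + 4*3 = -245 + 12 = -233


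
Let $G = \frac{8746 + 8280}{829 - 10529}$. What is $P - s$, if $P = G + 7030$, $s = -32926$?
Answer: $\frac{193778087}{4850} \approx 39954.0$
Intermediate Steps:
$G = - \frac{8513}{4850}$ ($G = \frac{17026}{-9700} = 17026 \left(- \frac{1}{9700}\right) = - \frac{8513}{4850} \approx -1.7553$)
$P = \frac{34086987}{4850}$ ($P = - \frac{8513}{4850} + 7030 = \frac{34086987}{4850} \approx 7028.2$)
$P - s = \frac{34086987}{4850} - -32926 = \frac{34086987}{4850} + 32926 = \frac{193778087}{4850}$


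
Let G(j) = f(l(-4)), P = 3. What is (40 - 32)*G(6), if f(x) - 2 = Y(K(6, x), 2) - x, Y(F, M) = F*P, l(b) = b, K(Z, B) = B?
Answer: -48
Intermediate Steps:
Y(F, M) = 3*F (Y(F, M) = F*3 = 3*F)
f(x) = 2 + 2*x (f(x) = 2 + (3*x - x) = 2 + 2*x)
G(j) = -6 (G(j) = 2 + 2*(-4) = 2 - 8 = -6)
(40 - 32)*G(6) = (40 - 32)*(-6) = 8*(-6) = -48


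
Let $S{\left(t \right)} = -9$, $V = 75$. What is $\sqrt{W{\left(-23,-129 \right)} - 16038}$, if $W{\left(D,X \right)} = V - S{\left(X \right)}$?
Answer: $i \sqrt{15954} \approx 126.31 i$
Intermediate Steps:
$W{\left(D,X \right)} = 84$ ($W{\left(D,X \right)} = 75 - -9 = 75 + 9 = 84$)
$\sqrt{W{\left(-23,-129 \right)} - 16038} = \sqrt{84 - 16038} = \sqrt{-15954} = i \sqrt{15954}$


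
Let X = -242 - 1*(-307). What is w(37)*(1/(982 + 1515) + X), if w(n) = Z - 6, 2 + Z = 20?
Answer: 1947672/2497 ≈ 780.00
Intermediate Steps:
Z = 18 (Z = -2 + 20 = 18)
X = 65 (X = -242 + 307 = 65)
w(n) = 12 (w(n) = 18 - 6 = 12)
w(37)*(1/(982 + 1515) + X) = 12*(1/(982 + 1515) + 65) = 12*(1/2497 + 65) = 12*(162306/2497) = 1947672/2497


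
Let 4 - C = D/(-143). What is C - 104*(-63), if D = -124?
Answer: 937384/143 ≈ 6555.1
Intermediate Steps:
C = 448/143 (C = 4 - (-124)/(-143) = 4 - (-124)*(-1)/143 = 4 - 1*124/143 = 4 - 124/143 = 448/143 ≈ 3.1329)
C - 104*(-63) = 448/143 - 104*(-63) = 448/143 + 6552 = 937384/143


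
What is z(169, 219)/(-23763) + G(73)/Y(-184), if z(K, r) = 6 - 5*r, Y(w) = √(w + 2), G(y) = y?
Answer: 363/7921 - 73*I*√182/182 ≈ 0.045828 - 5.4111*I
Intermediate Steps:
Y(w) = √(2 + w)
z(169, 219)/(-23763) + G(73)/Y(-184) = (6 - 5*219)/(-23763) + 73/(√(2 - 184)) = (6 - 1095)*(-1/23763) + 73/(√(-182)) = -1089*(-1/23763) + 73/((I*√182)) = 363/7921 + 73*(-I*√182/182) = 363/7921 - 73*I*√182/182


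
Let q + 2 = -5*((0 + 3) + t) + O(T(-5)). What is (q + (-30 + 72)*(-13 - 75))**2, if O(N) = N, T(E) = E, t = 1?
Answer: 13860729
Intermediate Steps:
q = -27 (q = -2 + (-5*((0 + 3) + 1) - 5) = -2 + (-5*(3 + 1) - 5) = -2 + (-5*4 - 5) = -2 + (-20 - 5) = -2 - 25 = -27)
(q + (-30 + 72)*(-13 - 75))**2 = (-27 + (-30 + 72)*(-13 - 75))**2 = (-27 + 42*(-88))**2 = (-27 - 3696)**2 = (-3723)**2 = 13860729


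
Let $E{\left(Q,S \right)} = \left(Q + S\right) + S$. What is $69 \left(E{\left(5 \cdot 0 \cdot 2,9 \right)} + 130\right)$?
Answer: $10212$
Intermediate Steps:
$E{\left(Q,S \right)} = Q + 2 S$
$69 \left(E{\left(5 \cdot 0 \cdot 2,9 \right)} + 130\right) = 69 \left(\left(5 \cdot 0 \cdot 2 + 2 \cdot 9\right) + 130\right) = 69 \left(\left(0 \cdot 2 + 18\right) + 130\right) = 69 \left(\left(0 + 18\right) + 130\right) = 69 \left(18 + 130\right) = 69 \cdot 148 = 10212$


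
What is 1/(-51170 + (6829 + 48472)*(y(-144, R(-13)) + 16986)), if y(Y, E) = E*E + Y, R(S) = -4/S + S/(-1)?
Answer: 169/159049581597 ≈ 1.0626e-9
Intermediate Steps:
R(S) = -S - 4/S (R(S) = -4/S + S*(-1) = -4/S - S = -S - 4/S)
y(Y, E) = Y + E**2 (y(Y, E) = E**2 + Y = Y + E**2)
1/(-51170 + (6829 + 48472)*(y(-144, R(-13)) + 16986)) = 1/(-51170 + (6829 + 48472)*((-144 + (-1*(-13) - 4/(-13))**2) + 16986)) = 1/(-51170 + 55301*((-144 + (13 - 4*(-1/13))**2) + 16986)) = 1/(-51170 + 55301*((-144 + (13 + 4/13)**2) + 16986)) = 1/(-51170 + 55301*((-144 + (173/13)**2) + 16986)) = 1/(-51170 + 55301*((-144 + 29929/169) + 16986)) = 1/(-51170 + 55301*(5593/169 + 16986)) = 1/(-51170 + 55301*(2876227/169)) = 1/(-51170 + 159058229327/169) = 1/(159049581597/169) = 169/159049581597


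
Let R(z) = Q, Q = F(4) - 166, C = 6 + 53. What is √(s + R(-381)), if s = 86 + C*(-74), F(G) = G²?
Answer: I*√4430 ≈ 66.558*I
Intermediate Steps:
C = 59
s = -4280 (s = 86 + 59*(-74) = 86 - 4366 = -4280)
Q = -150 (Q = 4² - 166 = 16 - 166 = -150)
R(z) = -150
√(s + R(-381)) = √(-4280 - 150) = √(-4430) = I*√4430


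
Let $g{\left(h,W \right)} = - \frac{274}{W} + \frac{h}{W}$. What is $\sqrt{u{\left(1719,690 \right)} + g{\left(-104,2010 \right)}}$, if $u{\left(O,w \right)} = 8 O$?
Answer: $\frac{3 \sqrt{171477455}}{335} \approx 117.27$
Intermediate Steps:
$\sqrt{u{\left(1719,690 \right)} + g{\left(-104,2010 \right)}} = \sqrt{8 \cdot 1719 + \frac{-274 - 104}{2010}} = \sqrt{13752 + \frac{1}{2010} \left(-378\right)} = \sqrt{13752 - \frac{63}{335}} = \sqrt{\frac{4606857}{335}} = \frac{3 \sqrt{171477455}}{335}$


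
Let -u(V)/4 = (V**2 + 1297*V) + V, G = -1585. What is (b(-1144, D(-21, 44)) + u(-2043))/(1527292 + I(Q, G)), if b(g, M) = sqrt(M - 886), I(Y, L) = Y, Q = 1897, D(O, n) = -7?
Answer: -6088140/1529189 + I*sqrt(893)/1529189 ≈ -3.9813 + 1.9542e-5*I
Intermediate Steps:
b(g, M) = sqrt(-886 + M)
u(V) = -5192*V - 4*V**2 (u(V) = -4*((V**2 + 1297*V) + V) = -4*(V**2 + 1298*V) = -5192*V - 4*V**2)
(b(-1144, D(-21, 44)) + u(-2043))/(1527292 + I(Q, G)) = (sqrt(-886 - 7) - 4*(-2043)*(1298 - 2043))/(1527292 + 1897) = (sqrt(-893) - 4*(-2043)*(-745))/1529189 = (I*sqrt(893) - 6088140)*(1/1529189) = (-6088140 + I*sqrt(893))*(1/1529189) = -6088140/1529189 + I*sqrt(893)/1529189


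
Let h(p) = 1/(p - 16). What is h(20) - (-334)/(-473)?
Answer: -863/1892 ≈ -0.45613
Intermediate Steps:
h(p) = 1/(-16 + p)
h(20) - (-334)/(-473) = 1/(-16 + 20) - (-334)/(-473) = 1/4 - (-334)*(-1)/473 = ¼ - 1*334/473 = ¼ - 334/473 = -863/1892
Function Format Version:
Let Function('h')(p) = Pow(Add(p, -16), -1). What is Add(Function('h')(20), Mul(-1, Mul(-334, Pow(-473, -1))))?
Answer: Rational(-863, 1892) ≈ -0.45613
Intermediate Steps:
Function('h')(p) = Pow(Add(-16, p), -1)
Add(Function('h')(20), Mul(-1, Mul(-334, Pow(-473, -1)))) = Add(Pow(Add(-16, 20), -1), Mul(-1, Mul(-334, Pow(-473, -1)))) = Add(Pow(4, -1), Mul(-1, Mul(-334, Rational(-1, 473)))) = Add(Rational(1, 4), Mul(-1, Rational(334, 473))) = Add(Rational(1, 4), Rational(-334, 473)) = Rational(-863, 1892)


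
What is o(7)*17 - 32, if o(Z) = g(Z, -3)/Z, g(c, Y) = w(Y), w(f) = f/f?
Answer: -207/7 ≈ -29.571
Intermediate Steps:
w(f) = 1
g(c, Y) = 1
o(Z) = 1/Z
o(7)*17 - 32 = 17/7 - 32 = -207/7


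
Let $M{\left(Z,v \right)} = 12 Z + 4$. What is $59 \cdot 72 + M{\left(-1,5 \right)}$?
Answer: $4240$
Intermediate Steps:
$M{\left(Z,v \right)} = 4 + 12 Z$
$59 \cdot 72 + M{\left(-1,5 \right)} = 59 \cdot 72 + \left(4 + 12 \left(-1\right)\right) = 4248 + \left(4 - 12\right) = 4248 - 8 = 4240$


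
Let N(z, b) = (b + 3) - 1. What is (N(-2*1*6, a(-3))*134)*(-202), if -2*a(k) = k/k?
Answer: -40602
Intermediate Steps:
a(k) = -½ (a(k) = -k/(2*k) = -½*1 = -½)
N(z, b) = 2 + b (N(z, b) = (3 + b) - 1 = 2 + b)
(N(-2*1*6, a(-3))*134)*(-202) = ((2 - ½)*134)*(-202) = ((3/2)*134)*(-202) = 201*(-202) = -40602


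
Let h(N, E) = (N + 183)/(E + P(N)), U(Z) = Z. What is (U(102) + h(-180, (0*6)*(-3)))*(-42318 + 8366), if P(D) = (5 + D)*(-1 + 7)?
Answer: -606026224/175 ≈ -3.4630e+6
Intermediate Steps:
P(D) = 30 + 6*D (P(D) = (5 + D)*6 = 30 + 6*D)
h(N, E) = (183 + N)/(30 + E + 6*N) (h(N, E) = (N + 183)/(E + (30 + 6*N)) = (183 + N)/(30 + E + 6*N))
(U(102) + h(-180, (0*6)*(-3)))*(-42318 + 8366) = (102 + (183 - 180)/(30 + (0*6)*(-3) + 6*(-180)))*(-42318 + 8366) = (102 + 3/(30 + 0*(-3) - 1080))*(-33952) = (102 + 3/(30 + 0 - 1080))*(-33952) = (102 + 3/(-1050))*(-33952) = (102 - 1/1050*3)*(-33952) = (102 - 1/350)*(-33952) = (35699/350)*(-33952) = -606026224/175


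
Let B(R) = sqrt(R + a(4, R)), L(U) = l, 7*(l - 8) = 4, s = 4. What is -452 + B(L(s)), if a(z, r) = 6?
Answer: -452 + sqrt(714)/7 ≈ -448.18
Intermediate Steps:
l = 60/7 (l = 8 + (1/7)*4 = 8 + 4/7 = 60/7 ≈ 8.5714)
L(U) = 60/7
B(R) = sqrt(6 + R) (B(R) = sqrt(R + 6) = sqrt(6 + R))
-452 + B(L(s)) = -452 + sqrt(6 + 60/7) = -452 + sqrt(102/7) = -452 + sqrt(714)/7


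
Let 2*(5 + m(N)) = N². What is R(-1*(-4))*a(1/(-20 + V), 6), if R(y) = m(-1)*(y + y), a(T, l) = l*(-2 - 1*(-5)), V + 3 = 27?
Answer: -648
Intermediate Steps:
V = 24 (V = -3 + 27 = 24)
m(N) = -5 + N²/2
a(T, l) = 3*l (a(T, l) = l*(-2 + 5) = l*3 = 3*l)
R(y) = -9*y (R(y) = (-5 + (½)*(-1)²)*(y + y) = (-5 + (½)*1)*(2*y) = (-5 + ½)*(2*y) = -9*y)
R(-1*(-4))*a(1/(-20 + V), 6) = (-(-9)*(-4))*(3*6) = -9*4*18 = -36*18 = -648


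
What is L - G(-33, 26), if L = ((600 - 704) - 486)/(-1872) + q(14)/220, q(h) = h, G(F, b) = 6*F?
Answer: 10212541/51480 ≈ 198.38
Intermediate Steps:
L = 19501/51480 (L = ((600 - 704) - 486)/(-1872) + 14/220 = (-104 - 486)*(-1/1872) + 14*(1/220) = -590*(-1/1872) + 7/110 = 295/936 + 7/110 = 19501/51480 ≈ 0.37881)
L - G(-33, 26) = 19501/51480 - 6*(-33) = 19501/51480 - 1*(-198) = 19501/51480 + 198 = 10212541/51480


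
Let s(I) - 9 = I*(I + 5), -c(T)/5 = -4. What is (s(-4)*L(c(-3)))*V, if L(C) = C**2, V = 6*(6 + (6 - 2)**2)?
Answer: 264000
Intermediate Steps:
c(T) = 20 (c(T) = -5*(-4) = 20)
V = 132 (V = 6*(6 + 4**2) = 6*(6 + 16) = 6*22 = 132)
s(I) = 9 + I*(5 + I) (s(I) = 9 + I*(I + 5) = 9 + I*(5 + I))
(s(-4)*L(c(-3)))*V = ((9 + (-4)**2 + 5*(-4))*20**2)*132 = ((9 + 16 - 20)*400)*132 = (5*400)*132 = 2000*132 = 264000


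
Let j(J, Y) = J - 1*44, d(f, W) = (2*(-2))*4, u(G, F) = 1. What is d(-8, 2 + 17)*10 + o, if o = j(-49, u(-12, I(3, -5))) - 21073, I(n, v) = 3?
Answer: -21326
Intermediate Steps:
d(f, W) = -16 (d(f, W) = -4*4 = -16)
j(J, Y) = -44 + J (j(J, Y) = J - 44 = -44 + J)
o = -21166 (o = (-44 - 49) - 21073 = -93 - 21073 = -21166)
d(-8, 2 + 17)*10 + o = -16*10 - 21166 = -160 - 21166 = -21326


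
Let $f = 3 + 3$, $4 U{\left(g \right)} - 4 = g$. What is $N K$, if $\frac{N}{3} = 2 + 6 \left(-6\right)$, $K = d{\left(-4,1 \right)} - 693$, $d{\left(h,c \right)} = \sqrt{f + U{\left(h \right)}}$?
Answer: $70686 - 102 \sqrt{6} \approx 70436.0$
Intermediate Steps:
$U{\left(g \right)} = 1 + \frac{g}{4}$
$f = 6$
$d{\left(h,c \right)} = \sqrt{7 + \frac{h}{4}}$ ($d{\left(h,c \right)} = \sqrt{6 + \left(1 + \frac{h}{4}\right)} = \sqrt{7 + \frac{h}{4}}$)
$K = -693 + \sqrt{6}$ ($K = \frac{\sqrt{28 - 4}}{2} - 693 = \frac{\sqrt{24}}{2} - 693 = \frac{2 \sqrt{6}}{2} - 693 = \sqrt{6} - 693 = -693 + \sqrt{6} \approx -690.55$)
$N = -102$ ($N = 3 \left(2 + 6 \left(-6\right)\right) = 3 \left(2 - 36\right) = 3 \left(-34\right) = -102$)
$N K = - 102 \left(-693 + \sqrt{6}\right) = 70686 - 102 \sqrt{6}$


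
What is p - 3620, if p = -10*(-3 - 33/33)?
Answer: -3580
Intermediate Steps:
p = 40 (p = -10*(-3 - 33*1/33) = -10*(-3 - 1) = -10*(-4) = 40)
p - 3620 = 40 - 3620 = -3580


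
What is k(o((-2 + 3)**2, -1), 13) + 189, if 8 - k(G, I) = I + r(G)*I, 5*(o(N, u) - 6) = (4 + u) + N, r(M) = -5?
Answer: 249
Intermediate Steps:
o(N, u) = 34/5 + N/5 + u/5 (o(N, u) = 6 + ((4 + u) + N)/5 = 6 + (4 + N + u)/5 = 6 + (4/5 + N/5 + u/5) = 34/5 + N/5 + u/5)
k(G, I) = 8 + 4*I (k(G, I) = 8 - (I - 5*I) = 8 - (-4)*I = 8 + 4*I)
k(o((-2 + 3)**2, -1), 13) + 189 = (8 + 4*13) + 189 = (8 + 52) + 189 = 60 + 189 = 249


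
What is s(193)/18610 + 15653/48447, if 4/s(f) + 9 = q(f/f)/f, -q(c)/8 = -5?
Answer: 247151326463/765006471495 ≈ 0.32307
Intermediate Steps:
q(c) = 40 (q(c) = -8*(-5) = 40)
s(f) = 4/(-9 + 40/f)
s(193)/18610 + 15653/48447 = -4*193/(-40 + 9*193)/18610 + 15653/48447 = -4*193/(-40 + 1737)*(1/18610) + 15653*(1/48447) = -4*193/1697*(1/18610) + 15653/48447 = -4*193*1/1697*(1/18610) + 15653/48447 = -772/1697*1/18610 + 15653/48447 = -386/15790585 + 15653/48447 = 247151326463/765006471495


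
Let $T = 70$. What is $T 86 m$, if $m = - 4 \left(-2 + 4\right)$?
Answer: $-48160$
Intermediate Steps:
$m = -8$ ($m = \left(-4\right) 2 = -8$)
$T 86 m = 70 \cdot 86 \left(-8\right) = 6020 \left(-8\right) = -48160$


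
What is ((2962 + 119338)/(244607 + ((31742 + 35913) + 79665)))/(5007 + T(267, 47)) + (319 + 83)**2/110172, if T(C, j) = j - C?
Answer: 25267296147683/17224974914369 ≈ 1.4669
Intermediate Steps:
((2962 + 119338)/(244607 + ((31742 + 35913) + 79665)))/(5007 + T(267, 47)) + (319 + 83)**2/110172 = ((2962 + 119338)/(244607 + ((31742 + 35913) + 79665)))/(5007 + (47 - 1*267)) + (319 + 83)**2/110172 = (122300/(244607 + (67655 + 79665)))/(5007 + (47 - 267)) + 402**2*(1/110172) = (122300/(244607 + 147320))/(5007 - 220) + 161604*(1/110172) = (122300/391927)/4787 + 13467/9181 = (122300*(1/391927))*(1/4787) + 13467/9181 = (122300/391927)*(1/4787) + 13467/9181 = 122300/1876154549 + 13467/9181 = 25267296147683/17224974914369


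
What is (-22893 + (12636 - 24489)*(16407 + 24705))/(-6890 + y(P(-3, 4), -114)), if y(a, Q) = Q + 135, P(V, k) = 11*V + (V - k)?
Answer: 487323429/6869 ≈ 70945.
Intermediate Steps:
P(V, k) = -k + 12*V
y(a, Q) = 135 + Q
(-22893 + (12636 - 24489)*(16407 + 24705))/(-6890 + y(P(-3, 4), -114)) = (-22893 + (12636 - 24489)*(16407 + 24705))/(-6890 + (135 - 114)) = (-22893 - 11853*41112)/(-6890 + 21) = (-22893 - 487300536)/(-6869) = -487323429*(-1/6869) = 487323429/6869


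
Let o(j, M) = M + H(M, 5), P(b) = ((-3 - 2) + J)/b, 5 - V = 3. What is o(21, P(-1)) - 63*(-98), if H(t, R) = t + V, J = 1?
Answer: 6184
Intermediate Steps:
V = 2 (V = 5 - 1*3 = 5 - 3 = 2)
P(b) = -4/b (P(b) = ((-3 - 2) + 1)/b = (-5 + 1)/b = -4/b)
H(t, R) = 2 + t (H(t, R) = t + 2 = 2 + t)
o(j, M) = 2 + 2*M (o(j, M) = M + (2 + M) = 2 + 2*M)
o(21, P(-1)) - 63*(-98) = (2 + 2*(-4/(-1))) - 63*(-98) = (2 + 2*(-4*(-1))) + 6174 = (2 + 2*4) + 6174 = (2 + 8) + 6174 = 10 + 6174 = 6184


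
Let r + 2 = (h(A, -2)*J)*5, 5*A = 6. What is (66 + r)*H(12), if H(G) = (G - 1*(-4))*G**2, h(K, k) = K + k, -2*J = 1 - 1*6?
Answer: 124416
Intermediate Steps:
A = 6/5 (A = (1/5)*6 = 6/5 ≈ 1.2000)
J = 5/2 (J = -(1 - 1*6)/2 = -(1 - 6)/2 = -1/2*(-5) = 5/2 ≈ 2.5000)
H(G) = G**2*(4 + G) (H(G) = (G + 4)*G**2 = (4 + G)*G**2 = G**2*(4 + G))
r = -12 (r = -2 + ((6/5 - 2)*(5/2))*5 = -2 - 4/5*5/2*5 = -2 - 2*5 = -2 - 10 = -12)
(66 + r)*H(12) = (66 - 12)*(12**2*(4 + 12)) = 54*(144*16) = 54*2304 = 124416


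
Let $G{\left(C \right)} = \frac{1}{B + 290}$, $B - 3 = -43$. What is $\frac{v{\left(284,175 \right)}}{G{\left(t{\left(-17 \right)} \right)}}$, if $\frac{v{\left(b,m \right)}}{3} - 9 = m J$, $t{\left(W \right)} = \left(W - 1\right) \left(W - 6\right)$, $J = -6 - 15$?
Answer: $-2749500$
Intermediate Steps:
$B = -40$ ($B = 3 - 43 = -40$)
$J = -21$
$t{\left(W \right)} = \left(-1 + W\right) \left(-6 + W\right)$
$G{\left(C \right)} = \frac{1}{250}$ ($G{\left(C \right)} = \frac{1}{-40 + 290} = \frac{1}{250}$)
$v{\left(b,m \right)} = 27 - 63 m$ ($v{\left(b,m \right)} = 27 + 3 m \left(-21\right) = 27 + 3 \left(- 21 m\right) = 27 - 63 m$)
$\frac{v{\left(284,175 \right)}}{G{\left(t{\left(-17 \right)} \right)}} = \left(27 - 11025\right) \frac{1}{\frac{1}{250}} = \left(27 - 11025\right) 250 = \left(-10998\right) 250 = -2749500$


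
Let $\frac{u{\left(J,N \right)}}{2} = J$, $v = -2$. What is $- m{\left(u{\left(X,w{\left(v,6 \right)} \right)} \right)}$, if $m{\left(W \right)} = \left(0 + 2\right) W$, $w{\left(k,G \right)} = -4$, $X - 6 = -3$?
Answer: $-12$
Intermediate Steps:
$X = 3$ ($X = 6 - 3 = 3$)
$u{\left(J,N \right)} = 2 J$
$m{\left(W \right)} = 2 W$
$- m{\left(u{\left(X,w{\left(v,6 \right)} \right)} \right)} = - 2 \cdot 2 \cdot 3 = - 2 \cdot 6 = \left(-1\right) 12 = -12$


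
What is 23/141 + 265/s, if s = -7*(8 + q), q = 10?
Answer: -11489/5922 ≈ -1.9401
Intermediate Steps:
s = -126 (s = -7*(8 + 10) = -7*18 = -126)
23/141 + 265/s = 23/141 + 265/(-126) = 23*(1/141) + 265*(-1/126) = 23/141 - 265/126 = -11489/5922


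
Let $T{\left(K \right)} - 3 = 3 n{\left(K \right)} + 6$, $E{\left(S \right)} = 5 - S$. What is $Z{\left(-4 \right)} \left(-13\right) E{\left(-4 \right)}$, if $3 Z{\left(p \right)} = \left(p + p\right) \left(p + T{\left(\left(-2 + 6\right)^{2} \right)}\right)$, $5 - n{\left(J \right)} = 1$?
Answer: $5304$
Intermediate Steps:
$n{\left(J \right)} = 4$ ($n{\left(J \right)} = 5 - 1 = 4$)
$T{\left(K \right)} = 21$ ($T{\left(K \right)} = 3 + \left(3 \cdot 4 + 6\right) = 3 + \left(12 + 6\right) = 3 + 18 = 21$)
$Z{\left(p \right)} = \frac{2 p \left(21 + p\right)}{3}$ ($Z{\left(p \right)} = \frac{\left(p + p\right) \left(p + 21\right)}{3} = \frac{2 p \left(21 + p\right)}{3}$)
$Z{\left(-4 \right)} \left(-13\right) E{\left(-4 \right)} = \frac{2}{3} \left(-4\right) \left(21 - 4\right) \left(-13\right) \left(5 - -4\right) = \frac{2}{3} \left(-4\right) 17 \left(-13\right) \left(5 + 4\right) = \left(- \frac{136}{3}\right) \left(-13\right) 9 = \frac{1768}{3} \cdot 9 = 5304$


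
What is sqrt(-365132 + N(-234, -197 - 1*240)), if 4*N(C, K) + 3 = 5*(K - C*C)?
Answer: 6*I*sqrt(12059) ≈ 658.88*I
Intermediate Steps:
N(C, K) = -3/4 - 5*C**2/4 + 5*K/4 (N(C, K) = -3/4 + (5*(K - C*C))/4 = -3/4 + (5*(K - C**2))/4 = -3/4 + (-5*C**2 + 5*K)/4 = -3/4 + (-5*C**2/4 + 5*K/4) = -3/4 - 5*C**2/4 + 5*K/4)
sqrt(-365132 + N(-234, -197 - 1*240)) = sqrt(-365132 + (-3/4 - 5/4*(-234)**2 + 5*(-197 - 1*240)/4)) = sqrt(-365132 + (-3/4 - 5/4*54756 + 5*(-197 - 240)/4)) = sqrt(-365132 + (-3/4 - 68445 + (5/4)*(-437))) = sqrt(-365132 + (-3/4 - 68445 - 2185/4)) = sqrt(-365132 - 68992) = sqrt(-434124) = 6*I*sqrt(12059)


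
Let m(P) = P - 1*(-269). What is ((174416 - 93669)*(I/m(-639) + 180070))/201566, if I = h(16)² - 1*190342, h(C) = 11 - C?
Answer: 5395209074099/74579420 ≈ 72342.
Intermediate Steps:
m(P) = 269 + P (m(P) = P + 269 = 269 + P)
I = -190317 (I = (11 - 1*16)² - 1*190342 = (11 - 16)² - 190342 = (-5)² - 190342 = 25 - 190342 = -190317)
((174416 - 93669)*(I/m(-639) + 180070))/201566 = ((174416 - 93669)*(-190317/(269 - 639) + 180070))/201566 = (80747*(-190317/(-370) + 180070))*(1/201566) = (80747*(-190317*(-1/370) + 180070))*(1/201566) = (80747*(190317/370 + 180070))*(1/201566) = (80747*(66816217/370))*(1/201566) = (5395209074099/370)*(1/201566) = 5395209074099/74579420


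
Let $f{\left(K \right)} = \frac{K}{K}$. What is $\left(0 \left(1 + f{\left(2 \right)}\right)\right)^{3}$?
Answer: $0$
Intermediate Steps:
$f{\left(K \right)} = 1$
$\left(0 \left(1 + f{\left(2 \right)}\right)\right)^{3} = \left(0 \left(1 + 1\right)\right)^{3} = \left(0 \cdot 2\right)^{3} = 0^{3} = 0$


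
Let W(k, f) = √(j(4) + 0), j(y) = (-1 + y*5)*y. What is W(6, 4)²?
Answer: 76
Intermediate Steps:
j(y) = y*(-1 + 5*y) (j(y) = (-1 + 5*y)*y = y*(-1 + 5*y))
W(k, f) = 2*√19 (W(k, f) = √(4*(-1 + 5*4) + 0) = √(4*(-1 + 20) + 0) = √(4*19 + 0) = √(76 + 0) = √76 = 2*√19)
W(6, 4)² = (2*√19)² = 76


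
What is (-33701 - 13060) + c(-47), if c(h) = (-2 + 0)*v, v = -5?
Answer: -46751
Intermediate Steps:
c(h) = 10 (c(h) = (-2 + 0)*(-5) = -2*(-5) = 10)
(-33701 - 13060) + c(-47) = (-33701 - 13060) + 10 = -46761 + 10 = -46751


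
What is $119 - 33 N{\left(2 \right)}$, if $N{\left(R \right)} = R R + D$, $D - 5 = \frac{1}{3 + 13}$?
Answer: $- \frac{2881}{16} \approx -180.06$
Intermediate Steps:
$D = \frac{81}{16}$ ($D = 5 + \frac{1}{3 + 13} = 5 + \frac{1}{16} = \frac{81}{16} \approx 5.0625$)
$N{\left(R \right)} = \frac{81}{16} + R^{2}$ ($N{\left(R \right)} = R R + \frac{81}{16} = R^{2} + \frac{81}{16} = \frac{81}{16} + R^{2}$)
$119 - 33 N{\left(2 \right)} = 119 - 33 \left(\frac{81}{16} + 2^{2}\right) = 119 - 33 \left(\frac{81}{16} + 4\right) = 119 - \frac{4785}{16} = - \frac{2881}{16}$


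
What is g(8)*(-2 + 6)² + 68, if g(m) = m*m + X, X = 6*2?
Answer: 1284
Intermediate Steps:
X = 12
g(m) = 12 + m² (g(m) = m*m + 12 = m² + 12 = 12 + m²)
g(8)*(-2 + 6)² + 68 = (12 + 8²)*(-2 + 6)² + 68 = (12 + 64)*4² + 68 = 76*16 + 68 = 1216 + 68 = 1284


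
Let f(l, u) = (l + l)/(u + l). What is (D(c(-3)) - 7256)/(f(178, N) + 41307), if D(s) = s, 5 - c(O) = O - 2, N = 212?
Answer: -1412970/8055043 ≈ -0.17541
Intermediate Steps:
c(O) = 7 - O (c(O) = 5 - (O - 2) = 5 - (-2 + O) = 5 + (2 - O) = 7 - O)
f(l, u) = 2*l/(l + u) (f(l, u) = (2*l)/(l + u) = 2*l/(l + u))
(D(c(-3)) - 7256)/(f(178, N) + 41307) = ((7 - 1*(-3)) - 7256)/(2*178/(178 + 212) + 41307) = ((7 + 3) - 7256)/(2*178/390 + 41307) = (10 - 7256)/(2*178*(1/390) + 41307) = -7246/(178/195 + 41307) = -7246/8055043/195 = -7246*195/8055043 = -1412970/8055043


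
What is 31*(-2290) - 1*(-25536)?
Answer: -45454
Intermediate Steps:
31*(-2290) - 1*(-25536) = -70990 + 25536 = -45454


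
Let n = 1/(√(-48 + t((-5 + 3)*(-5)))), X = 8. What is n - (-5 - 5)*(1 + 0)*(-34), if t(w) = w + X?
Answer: -340 - I*√30/30 ≈ -340.0 - 0.18257*I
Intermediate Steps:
t(w) = 8 + w (t(w) = w + 8 = 8 + w)
n = -I*√30/30 (n = 1/(√(-48 + (8 + (-5 + 3)*(-5)))) = 1/(√(-48 + (8 - 2*(-5)))) = 1/(√(-48 + (8 + 10))) = 1/(√(-48 + 18)) = 1/(√(-30)) = 1/(I*√30) = -I*√30/30 ≈ -0.18257*I)
n - (-5 - 5)*(1 + 0)*(-34) = -I*√30/30 - (-5 - 5)*(1 + 0)*(-34) = -I*√30/30 - (-10*1)*(-34) = -I*√30/30 - (-10)*(-34) = -I*√30/30 - 1*340 = -I*√30/30 - 340 = -340 - I*√30/30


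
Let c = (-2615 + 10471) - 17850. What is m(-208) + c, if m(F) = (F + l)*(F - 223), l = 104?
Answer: 34830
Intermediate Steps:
m(F) = (-223 + F)*(104 + F) (m(F) = (F + 104)*(F - 223) = (104 + F)*(-223 + F) = (-223 + F)*(104 + F))
c = -9994 (c = 7856 - 17850 = -9994)
m(-208) + c = (-23192 + (-208)² - 119*(-208)) - 9994 = (-23192 + 43264 + 24752) - 9994 = 44824 - 9994 = 34830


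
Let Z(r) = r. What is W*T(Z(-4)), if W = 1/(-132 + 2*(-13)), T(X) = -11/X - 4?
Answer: 5/632 ≈ 0.0079114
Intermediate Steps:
T(X) = -4 - 11/X
W = -1/158 (W = 1/(-132 - 26) = 1/(-158) = -1/158 ≈ -0.0063291)
W*T(Z(-4)) = -(-4 - 11/(-4))/158 = -(-4 - 11*(-¼))/158 = -(-4 + 11/4)/158 = -1/158*(-5/4) = 5/632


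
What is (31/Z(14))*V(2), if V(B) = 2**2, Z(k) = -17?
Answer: -124/17 ≈ -7.2941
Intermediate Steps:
V(B) = 4
(31/Z(14))*V(2) = (31/(-17))*4 = (31*(-1/17))*4 = -31/17*4 = -124/17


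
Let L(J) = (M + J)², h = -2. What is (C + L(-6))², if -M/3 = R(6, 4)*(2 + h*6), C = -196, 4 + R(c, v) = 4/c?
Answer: 121881600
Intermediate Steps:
R(c, v) = -4 + 4/c
M = -100 (M = -3*(-4 + 4/6)*(2 - 2*6) = -3*(-4 + 4*(⅙))*(2 - 12) = -3*(-4 + ⅔)*(-10) = -(-10)*(-10) = -3*100/3 = -100)
L(J) = (-100 + J)²
(C + L(-6))² = (-196 + (-100 - 6)²)² = (-196 + (-106)²)² = (-196 + 11236)² = 11040² = 121881600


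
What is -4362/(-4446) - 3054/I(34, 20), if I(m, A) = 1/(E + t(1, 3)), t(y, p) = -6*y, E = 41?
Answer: -79204763/741 ≈ -1.0689e+5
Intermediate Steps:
I(m, A) = 1/35 (I(m, A) = 1/(41 - 6*1) = 1/(41 - 6) = 1/35)
-4362/(-4446) - 3054/I(34, 20) = -4362/(-4446) - 3054/1/35 = -4362*(-1/4446) - 3054*35 = 727/741 - 106890 = -79204763/741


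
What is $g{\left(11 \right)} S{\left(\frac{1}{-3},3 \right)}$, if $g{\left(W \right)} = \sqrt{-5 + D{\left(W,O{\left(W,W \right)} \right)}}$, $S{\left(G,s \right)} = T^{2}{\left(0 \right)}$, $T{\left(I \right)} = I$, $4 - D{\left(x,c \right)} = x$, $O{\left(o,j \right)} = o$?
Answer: $0$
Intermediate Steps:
$D{\left(x,c \right)} = 4 - x$
$S{\left(G,s \right)} = 0$ ($S{\left(G,s \right)} = 0^{2} = 0$)
$g{\left(W \right)} = \sqrt{-1 - W}$ ($g{\left(W \right)} = \sqrt{-5 - \left(-4 + W\right)} = \sqrt{-1 - W}$)
$g{\left(11 \right)} S{\left(\frac{1}{-3},3 \right)} = \sqrt{-1 - 11} \cdot 0 = \sqrt{-12} \cdot 0 = 2 i \sqrt{3} \cdot 0 = 0$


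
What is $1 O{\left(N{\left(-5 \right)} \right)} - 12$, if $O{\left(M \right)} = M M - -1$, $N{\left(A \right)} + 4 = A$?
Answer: $70$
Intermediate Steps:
$N{\left(A \right)} = -4 + A$
$O{\left(M \right)} = 1 + M^{2}$ ($O{\left(M \right)} = M^{2} + 1 = 1 + M^{2}$)
$1 O{\left(N{\left(-5 \right)} \right)} - 12 = 1 \left(1 + \left(-4 - 5\right)^{2}\right) - 12 = 1 \left(1 + \left(-9\right)^{2}\right) - 12 = 1 \left(1 + 81\right) - 12 = 1 \cdot 82 - 12 = 82 - 12 = 70$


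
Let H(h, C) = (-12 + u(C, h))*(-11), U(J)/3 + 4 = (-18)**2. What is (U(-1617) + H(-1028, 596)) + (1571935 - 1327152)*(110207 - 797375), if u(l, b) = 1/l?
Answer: -100251397897403/596 ≈ -1.6821e+11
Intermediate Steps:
U(J) = 960 (U(J) = -12 + 3*(-18)**2 = -12 + 3*324 = -12 + 972 = 960)
H(h, C) = 132 - 11/C (H(h, C) = (-12 + 1/C)*(-11) = 132 - 11/C)
(U(-1617) + H(-1028, 596)) + (1571935 - 1327152)*(110207 - 797375) = (960 + (132 - 11/596)) + (1571935 - 1327152)*(110207 - 797375) = (960 + (132 - 11*1/596)) + 244783*(-687168) = (960 + (132 - 11/596)) - 168207044544 = (960 + 78661/596) - 168207044544 = 650821/596 - 168207044544 = -100251397897403/596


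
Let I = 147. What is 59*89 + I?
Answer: 5398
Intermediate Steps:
59*89 + I = 59*89 + 147 = 5251 + 147 = 5398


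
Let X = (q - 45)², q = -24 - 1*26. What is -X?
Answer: -9025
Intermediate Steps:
q = -50 (q = -24 - 26 = -50)
X = 9025 (X = (-50 - 45)² = (-95)² = 9025)
-X = -1*9025 = -9025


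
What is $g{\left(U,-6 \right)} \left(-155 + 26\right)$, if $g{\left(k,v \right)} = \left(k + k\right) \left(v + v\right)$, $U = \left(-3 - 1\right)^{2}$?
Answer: $49536$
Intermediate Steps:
$U = 16$ ($U = \left(-4\right)^{2} = 16$)
$g{\left(k,v \right)} = 4 k v$ ($g{\left(k,v \right)} = 2 k 2 v = 4 k v$)
$g{\left(U,-6 \right)} \left(-155 + 26\right) = 4 \cdot 16 \left(-6\right) \left(-155 + 26\right) = \left(-384\right) \left(-129\right) = 49536$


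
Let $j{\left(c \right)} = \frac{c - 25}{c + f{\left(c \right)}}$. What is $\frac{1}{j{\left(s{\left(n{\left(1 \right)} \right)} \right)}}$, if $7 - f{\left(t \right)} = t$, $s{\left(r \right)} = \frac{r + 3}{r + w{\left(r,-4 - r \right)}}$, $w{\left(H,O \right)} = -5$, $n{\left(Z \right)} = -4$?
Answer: $- \frac{9}{32} \approx -0.28125$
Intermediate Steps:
$s{\left(r \right)} = \frac{3 + r}{-5 + r}$ ($s{\left(r \right)} = \frac{r + 3}{r - 5} = \frac{3 + r}{-5 + r}$)
$f{\left(t \right)} = 7 - t$
$j{\left(c \right)} = - \frac{25}{7} + \frac{c}{7}$ ($j{\left(c \right)} = \frac{c - 25}{c - \left(-7 + c\right)} = \frac{-25 + c}{7} = \left(-25 + c\right) \frac{1}{7} = - \frac{25}{7} + \frac{c}{7}$)
$\frac{1}{j{\left(s{\left(n{\left(1 \right)} \right)} \right)}} = \frac{1}{- \frac{25}{7} + \frac{\frac{1}{-5 - 4} \left(3 - 4\right)}{7}} = \frac{1}{- \frac{25}{7} + \frac{\frac{1}{-9} \left(-1\right)}{7}} = \frac{1}{- \frac{25}{7} + \frac{\left(- \frac{1}{9}\right) \left(-1\right)}{7}} = \frac{1}{- \frac{25}{7} + \frac{1}{7} \cdot \frac{1}{9}} = \frac{1}{- \frac{25}{7} + \frac{1}{63}} = \frac{1}{- \frac{32}{9}} = - \frac{9}{32}$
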